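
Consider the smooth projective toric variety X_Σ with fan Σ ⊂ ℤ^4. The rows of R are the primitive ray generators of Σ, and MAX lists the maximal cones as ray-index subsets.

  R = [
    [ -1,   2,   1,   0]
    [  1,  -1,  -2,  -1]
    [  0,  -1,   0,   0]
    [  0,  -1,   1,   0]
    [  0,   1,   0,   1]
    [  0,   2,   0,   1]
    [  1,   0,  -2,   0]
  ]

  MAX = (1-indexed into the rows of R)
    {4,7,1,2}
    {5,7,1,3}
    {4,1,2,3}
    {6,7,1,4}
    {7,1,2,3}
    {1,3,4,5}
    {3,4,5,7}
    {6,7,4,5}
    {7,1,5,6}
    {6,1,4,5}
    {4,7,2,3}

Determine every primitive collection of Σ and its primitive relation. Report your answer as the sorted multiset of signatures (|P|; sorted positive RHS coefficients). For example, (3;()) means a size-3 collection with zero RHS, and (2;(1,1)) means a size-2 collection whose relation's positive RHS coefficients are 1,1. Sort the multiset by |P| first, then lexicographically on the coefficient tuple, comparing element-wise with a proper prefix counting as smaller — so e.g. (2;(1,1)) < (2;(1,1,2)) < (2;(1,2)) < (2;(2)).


5 collections generate NE(X_Σ); each relation:

  P={2,5}:  v_{2} + v_{5} = v_{7} ; sig = (2;(1))
  P={3,6}:  v_{3} + v_{6} = v_{5} ; sig = (2;(1))
  P={2,6}:  v_{2} + v_{6} = v_{1} + v_{4} + 2·v_{7} ; sig = (2;(1,1,2))
  P={1,3,4,7}:  v_{1} + v_{3} + v_{4} + v_{7} = 0 ; sig = (4;())
  P={1,4,5,7}:  v_{1} + v_{4} + v_{5} + v_{7} = v_{6} ; sig = (4;(1))

Signatures (|P|; sorted positive RHS coefficients), sorted:
    (2;(1))
    (2;(1))
    (2;(1,1,2))
    (4;())
    (4;(1))


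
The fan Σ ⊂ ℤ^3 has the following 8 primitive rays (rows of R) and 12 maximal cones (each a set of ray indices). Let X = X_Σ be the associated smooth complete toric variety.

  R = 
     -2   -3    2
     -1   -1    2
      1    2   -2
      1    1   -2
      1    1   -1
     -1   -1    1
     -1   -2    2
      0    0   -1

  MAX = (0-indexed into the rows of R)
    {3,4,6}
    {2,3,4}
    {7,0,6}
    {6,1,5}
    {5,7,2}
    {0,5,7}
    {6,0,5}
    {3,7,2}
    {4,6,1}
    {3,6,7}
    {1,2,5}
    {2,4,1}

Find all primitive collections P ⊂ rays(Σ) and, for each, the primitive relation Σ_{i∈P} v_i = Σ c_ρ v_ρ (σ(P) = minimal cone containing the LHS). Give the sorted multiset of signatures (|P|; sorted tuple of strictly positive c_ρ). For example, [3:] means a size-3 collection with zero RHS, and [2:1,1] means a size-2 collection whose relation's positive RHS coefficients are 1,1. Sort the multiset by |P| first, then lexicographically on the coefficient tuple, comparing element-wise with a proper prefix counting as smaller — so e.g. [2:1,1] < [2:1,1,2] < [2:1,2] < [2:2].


Σ has 11 primitive collections:

  • {1,3}:  v_{1} + v_{3} = 0  ⟹  sig = [2:]
  • {2,6}:  v_{2} + v_{6} = 0  ⟹  sig = [2:]
  • {4,5}:  v_{4} + v_{5} = 0  ⟹  sig = [2:]
  • {1,7}:  v_{1} + v_{7} = v_{5}  ⟹  sig = [2:1]
  • {3,5}:  v_{3} + v_{5} = v_{7}  ⟹  sig = [2:1]
  • {4,7}:  v_{4} + v_{7} = v_{3}  ⟹  sig = [2:1]
  • {0,2}:  v_{0} + v_{2} = v_{5} + v_{7}  ⟹  sig = [2:1,1]
  • {0,4}:  v_{0} + v_{4} = v_{6} + v_{7}  ⟹  sig = [2:1,1]
  • {0,1}:  v_{0} + v_{1} = 2·v_{5} + v_{6}  ⟹  sig = [2:1,2]
  • {0,3}:  v_{0} + v_{3} = v_{6} + 2·v_{7}  ⟹  sig = [2:1,2]
  • {5,6,7}:  v_{5} + v_{6} + v_{7} = v_{0}  ⟹  sig = [3:1]

Signatures (|P|; sorted positive RHS coefficients), sorted:
    |P|=2: 10 collections, coeffs (), (), (), (1), (1), (1), (1,1), (1,1), (1,2), (1,2)
    |P|=3: 1 collection, coeffs (1)


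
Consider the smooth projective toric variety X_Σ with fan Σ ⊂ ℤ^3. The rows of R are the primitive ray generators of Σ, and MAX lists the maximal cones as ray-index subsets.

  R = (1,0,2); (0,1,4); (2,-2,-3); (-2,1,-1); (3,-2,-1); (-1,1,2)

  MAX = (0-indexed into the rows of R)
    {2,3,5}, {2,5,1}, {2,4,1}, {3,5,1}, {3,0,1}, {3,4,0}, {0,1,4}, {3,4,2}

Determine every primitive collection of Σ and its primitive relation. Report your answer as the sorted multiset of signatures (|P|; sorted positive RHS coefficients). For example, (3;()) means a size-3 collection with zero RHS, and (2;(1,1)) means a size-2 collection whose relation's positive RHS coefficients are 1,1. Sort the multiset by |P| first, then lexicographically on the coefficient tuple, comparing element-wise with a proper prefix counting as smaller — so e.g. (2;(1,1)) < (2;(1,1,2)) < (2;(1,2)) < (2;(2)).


|primitive collections| = 5. Relations:

  P = {0,2}:  v_{0} + v_{2} = v_{4} ; sig = (2;(1))
  P = {0,5}:  v_{0} + v_{5} = v_{1} ; sig = (2;(1))
  P = {4,5}:  v_{4} + v_{5} = v_{1} + v_{2} ; sig = (2;(1,1))
  P = {1,2,3}:  v_{1} + v_{2} + v_{3} = 0 ; sig = (3;())
  P = {1,3,4}:  v_{1} + v_{3} + v_{4} = v_{0} ; sig = (3;(1))

Sorted signature multiset PRS(X):
{ (2;(1)) ×2,  (2;(1,1)),  (3;()),  (3;(1)) }


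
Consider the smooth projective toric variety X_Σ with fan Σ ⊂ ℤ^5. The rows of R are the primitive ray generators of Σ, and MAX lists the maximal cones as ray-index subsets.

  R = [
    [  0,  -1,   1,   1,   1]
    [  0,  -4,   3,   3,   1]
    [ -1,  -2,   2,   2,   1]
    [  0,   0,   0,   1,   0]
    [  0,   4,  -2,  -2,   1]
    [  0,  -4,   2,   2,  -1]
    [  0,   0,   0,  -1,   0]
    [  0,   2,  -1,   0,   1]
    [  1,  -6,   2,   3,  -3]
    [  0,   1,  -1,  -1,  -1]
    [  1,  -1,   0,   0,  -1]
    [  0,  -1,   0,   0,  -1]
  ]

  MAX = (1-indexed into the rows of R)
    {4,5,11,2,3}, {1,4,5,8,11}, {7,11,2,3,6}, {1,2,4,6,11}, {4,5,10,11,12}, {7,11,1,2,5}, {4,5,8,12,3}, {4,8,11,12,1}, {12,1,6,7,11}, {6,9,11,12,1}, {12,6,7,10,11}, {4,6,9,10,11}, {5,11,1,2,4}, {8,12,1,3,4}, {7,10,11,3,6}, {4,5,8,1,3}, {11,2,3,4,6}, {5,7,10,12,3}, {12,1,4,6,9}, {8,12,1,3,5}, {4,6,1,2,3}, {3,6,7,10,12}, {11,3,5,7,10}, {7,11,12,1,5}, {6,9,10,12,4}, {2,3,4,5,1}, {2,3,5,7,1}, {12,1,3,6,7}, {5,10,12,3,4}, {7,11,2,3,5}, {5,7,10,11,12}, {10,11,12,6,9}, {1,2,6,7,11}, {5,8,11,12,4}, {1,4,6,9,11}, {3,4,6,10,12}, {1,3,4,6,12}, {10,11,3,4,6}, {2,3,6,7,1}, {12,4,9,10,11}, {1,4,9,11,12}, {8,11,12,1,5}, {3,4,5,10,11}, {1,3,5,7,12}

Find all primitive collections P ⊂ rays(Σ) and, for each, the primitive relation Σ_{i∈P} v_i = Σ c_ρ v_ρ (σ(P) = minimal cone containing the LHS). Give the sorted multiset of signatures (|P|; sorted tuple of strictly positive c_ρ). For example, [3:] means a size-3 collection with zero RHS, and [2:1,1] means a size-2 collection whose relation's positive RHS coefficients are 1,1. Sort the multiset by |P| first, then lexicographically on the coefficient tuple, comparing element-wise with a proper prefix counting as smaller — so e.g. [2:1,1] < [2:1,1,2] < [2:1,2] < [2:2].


|primitive collections| = 19. Relations:

  • {1,10}:  v_{1} + v_{10} = 0 — sig = [2:]
  • {4,7}:  v_{4} + v_{7} = 0 — sig = [2:]
  • {5,6}:  v_{5} + v_{6} = 0 — sig = [2:]
  • {2,10}:  v_{2} + v_{10} = v_{3} + v_{11} — sig = [2:1,1]
  • {2,12}:  v_{2} + v_{12} = v_{1} + v_{6} — sig = [2:1,1]
  • {5,9}:  v_{5} + v_{9} = v_{4} + v_{11} + v_{12} — sig = [2:1,1,1]
  • {6,8}:  v_{6} + v_{8} = v_{1} + v_{4} + v_{12} — sig = [2:1,1,1]
  • {7,8}:  v_{7} + v_{8} = v_{1} + v_{5} + v_{12} — sig = [2:1,1,1]
  • {7,9}:  v_{7} + v_{9} = v_{6} + v_{11} + v_{12} — sig = [2:1,1,1]
  • {8,10}:  v_{8} + v_{10} = v_{4} + v_{5} + v_{12} — sig = [2:1,1,1]
  • {2,9}:  v_{2} + v_{9} = v_{1} + v_{4} + 2·v_{6} + v_{11} — sig = [2:1,1,1,2]
  • {8,9}:  v_{8} + v_{9} = v_{1} + 2·v_{4} + v_{11} + 2·v_{12} — sig = [2:1,1,2,2]
  • {2,8}:  v_{2} + v_{8} = 2·v_{1} + v_{4} — sig = [2:1,2]
  • {3,9}:  v_{3} + v_{9} = v_{4} + 2·v_{6} — sig = [2:1,2]
  • {1,3,11}:  v_{1} + v_{3} + v_{11} = v_{2} — sig = [3:1]
  • {3,11,12}:  v_{3} + v_{11} + v_{12} = v_{6} — sig = [3:1]
  • {3,8,11}:  v_{3} + v_{8} + v_{11} = v_{1} + v_{4} — sig = [3:1,1]
  • {1,4,5,12}:  v_{1} + v_{4} + v_{5} + v_{12} = v_{8} — sig = [4:1]
  • {4,6,11,12}:  v_{4} + v_{6} + v_{11} + v_{12} = v_{9} — sig = [4:1]

Sorted signature multiset PRS(X):
{ [2:] ×3,  [2:1,1] ×2,  [2:1,1,1] ×5,  [2:1,1,1,2],  [2:1,1,2,2],  [2:1,2] ×2,  [3:1] ×2,  [3:1,1],  [4:1] ×2 }


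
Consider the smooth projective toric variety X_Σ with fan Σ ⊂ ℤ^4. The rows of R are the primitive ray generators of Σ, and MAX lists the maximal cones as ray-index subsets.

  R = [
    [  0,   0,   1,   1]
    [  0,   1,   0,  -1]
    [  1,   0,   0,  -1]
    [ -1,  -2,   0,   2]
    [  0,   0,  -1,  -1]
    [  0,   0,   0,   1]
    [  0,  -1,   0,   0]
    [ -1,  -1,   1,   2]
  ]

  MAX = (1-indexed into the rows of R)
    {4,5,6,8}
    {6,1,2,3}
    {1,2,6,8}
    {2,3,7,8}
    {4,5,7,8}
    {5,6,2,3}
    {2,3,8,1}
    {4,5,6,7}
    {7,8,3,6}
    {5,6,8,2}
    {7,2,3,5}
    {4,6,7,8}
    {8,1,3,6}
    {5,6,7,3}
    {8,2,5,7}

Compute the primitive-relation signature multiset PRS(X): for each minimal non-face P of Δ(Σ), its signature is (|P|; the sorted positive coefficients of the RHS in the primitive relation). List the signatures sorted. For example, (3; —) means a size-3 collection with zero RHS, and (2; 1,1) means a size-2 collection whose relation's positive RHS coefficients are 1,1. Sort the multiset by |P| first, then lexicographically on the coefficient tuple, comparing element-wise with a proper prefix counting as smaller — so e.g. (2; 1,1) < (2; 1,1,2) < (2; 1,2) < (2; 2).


9 collections generate NE(X_Σ); each relation:

  P = {1,5}:  v_{1} + v_{5} = 0  so sig = (2; —)
  P = {1,7}:  v_{1} + v_{7} = v_{3} + v_{8}  so sig = (2; 1,1)
  P = {2,4}:  v_{2} + v_{4} = v_{5} + v_{8}  so sig = (2; 1,1)
  P = {1,4}:  v_{1} + v_{4} = v_{6} + v_{7} + v_{8}  so sig = (2; 1,1,1)
  P = {3,4}:  v_{3} + v_{4} = v_{6} + 2·v_{7}  so sig = (2; 1,2)
  P = {2,6,7}:  v_{2} + v_{6} + v_{7} = 0  so sig = (3; —)
  P = {3,5,8}:  v_{3} + v_{5} + v_{8} = v_{7}  so sig = (3; 1)
  P = {2,3,6,8}:  v_{2} + v_{3} + v_{6} + v_{8} = v_{1}  so sig = (4; 1)
  P = {5,6,7,8}:  v_{5} + v_{6} + v_{7} + v_{8} = v_{4}  so sig = (4; 1)

Signatures (|P|; sorted positive RHS coefficients), sorted:
    (2; —)
    (2; 1,1)
    (2; 1,1)
    (2; 1,1,1)
    (2; 1,2)
    (3; —)
    (3; 1)
    (4; 1)
    (4; 1)


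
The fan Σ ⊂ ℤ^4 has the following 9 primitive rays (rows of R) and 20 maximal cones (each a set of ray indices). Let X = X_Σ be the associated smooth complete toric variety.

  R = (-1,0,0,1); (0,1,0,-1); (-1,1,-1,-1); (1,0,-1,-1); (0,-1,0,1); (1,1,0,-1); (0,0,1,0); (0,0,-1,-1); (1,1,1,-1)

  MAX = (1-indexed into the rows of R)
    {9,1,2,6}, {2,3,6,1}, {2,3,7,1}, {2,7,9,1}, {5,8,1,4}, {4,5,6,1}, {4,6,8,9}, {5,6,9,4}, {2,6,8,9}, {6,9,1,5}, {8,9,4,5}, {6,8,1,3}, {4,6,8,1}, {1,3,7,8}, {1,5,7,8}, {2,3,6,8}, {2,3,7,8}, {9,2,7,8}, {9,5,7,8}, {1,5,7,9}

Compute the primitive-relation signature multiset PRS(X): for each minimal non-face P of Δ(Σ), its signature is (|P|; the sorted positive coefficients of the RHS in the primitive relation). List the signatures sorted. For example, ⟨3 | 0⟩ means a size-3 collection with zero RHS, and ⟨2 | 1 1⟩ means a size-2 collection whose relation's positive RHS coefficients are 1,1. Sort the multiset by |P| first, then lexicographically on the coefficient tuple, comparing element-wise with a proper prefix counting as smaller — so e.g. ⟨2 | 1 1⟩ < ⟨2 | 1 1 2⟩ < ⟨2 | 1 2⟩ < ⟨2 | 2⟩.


|primitive collections| = 11. Relations:

  • {2,5}:  v_{2} + v_{5} = 0  ⟹  sig = ⟨2 | 0⟩
  • {6,7}:  v_{6} + v_{7} = v_{9}  ⟹  sig = ⟨2 | 1⟩
  • {2,4}:  v_{2} + v_{4} = v_{6} + v_{8}  ⟹  sig = ⟨2 | 1 1⟩
  • {3,5}:  v_{3} + v_{5} = v_{1} + v_{8}  ⟹  sig = ⟨2 | 1 1⟩
  • {4,7}:  v_{4} + v_{7} = v_{5} + v_{8} + v_{9}  ⟹  sig = ⟨2 | 1 1 1⟩
  • {3,4}:  v_{3} + v_{4} = v_{1} + v_{6} + 2·v_{8}  ⟹  sig = ⟨2 | 1 1 2⟩
  • {3,9}:  v_{3} + v_{9} = 2·v_{2}  ⟹  sig = ⟨2 | 2⟩
  • {1,2,8}:  v_{1} + v_{2} + v_{8} = v_{3}  ⟹  sig = ⟨3 | 1⟩
  • {1,4,9}:  v_{1} + v_{4} + v_{9} = v_{6}  ⟹  sig = ⟨3 | 1⟩
  • {1,8,9}:  v_{1} + v_{8} + v_{9} = v_{2}  ⟹  sig = ⟨3 | 1⟩
  • {5,6,8}:  v_{5} + v_{6} + v_{8} = v_{4}  ⟹  sig = ⟨3 | 1⟩

Hence PRS(X_Σ) =
    |P|=2: 7 collections, coeffs (), (1), (1,1), (1,1), (1,1,1), (1,1,2), (2)
    |P|=3: 4 collections, coeffs (1), (1), (1), (1)


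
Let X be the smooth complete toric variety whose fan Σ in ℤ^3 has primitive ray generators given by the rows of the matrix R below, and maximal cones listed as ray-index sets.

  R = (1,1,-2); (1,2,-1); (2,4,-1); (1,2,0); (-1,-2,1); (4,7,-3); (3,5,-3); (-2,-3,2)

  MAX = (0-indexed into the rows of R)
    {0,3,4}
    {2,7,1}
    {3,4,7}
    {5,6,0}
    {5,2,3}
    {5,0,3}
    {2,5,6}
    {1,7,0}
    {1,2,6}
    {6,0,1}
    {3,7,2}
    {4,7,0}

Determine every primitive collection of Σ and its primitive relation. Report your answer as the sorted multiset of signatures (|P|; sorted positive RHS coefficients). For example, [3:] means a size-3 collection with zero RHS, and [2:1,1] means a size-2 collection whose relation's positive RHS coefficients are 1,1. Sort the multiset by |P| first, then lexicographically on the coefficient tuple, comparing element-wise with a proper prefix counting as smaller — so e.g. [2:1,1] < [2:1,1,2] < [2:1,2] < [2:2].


Primitive collections (11):

  {1,4}:  v_{1} + v_{4} = 0  ⇒ sig = [2:]
  {0,2}:  v_{0} + v_{2} = v_{6}  ⇒ sig = [2:1]
  {1,3}:  v_{1} + v_{3} = v_{2}  ⇒ sig = [2:1]
  {2,4}:  v_{2} + v_{4} = v_{3}  ⇒ sig = [2:1]
  {3,6}:  v_{3} + v_{6} = v_{5}  ⇒ sig = [2:1]
  {5,7}:  v_{5} + v_{7} = v_{2}  ⇒ sig = [2:1]
  {6,7}:  v_{6} + v_{7} = v_{1}  ⇒ sig = [2:1]
  {1,5}:  v_{1} + v_{5} = v_{2} + v_{6}  ⇒ sig = [2:1,1]
  {4,6}:  v_{4} + v_{6} = v_{0} + v_{3}  ⇒ sig = [2:1,1]
  {4,5}:  v_{4} + v_{5} = v_{0} + 2·v_{3}  ⇒ sig = [2:1,2]
  {0,3,7}:  v_{0} + v_{3} + v_{7} = 0  ⇒ sig = [3:]

Signatures (|P|; sorted positive RHS coefficients), sorted:
[[2:], [2:1], [2:1], [2:1], [2:1], [2:1], [2:1], [2:1,1], [2:1,1], [2:1,2], [3:]]


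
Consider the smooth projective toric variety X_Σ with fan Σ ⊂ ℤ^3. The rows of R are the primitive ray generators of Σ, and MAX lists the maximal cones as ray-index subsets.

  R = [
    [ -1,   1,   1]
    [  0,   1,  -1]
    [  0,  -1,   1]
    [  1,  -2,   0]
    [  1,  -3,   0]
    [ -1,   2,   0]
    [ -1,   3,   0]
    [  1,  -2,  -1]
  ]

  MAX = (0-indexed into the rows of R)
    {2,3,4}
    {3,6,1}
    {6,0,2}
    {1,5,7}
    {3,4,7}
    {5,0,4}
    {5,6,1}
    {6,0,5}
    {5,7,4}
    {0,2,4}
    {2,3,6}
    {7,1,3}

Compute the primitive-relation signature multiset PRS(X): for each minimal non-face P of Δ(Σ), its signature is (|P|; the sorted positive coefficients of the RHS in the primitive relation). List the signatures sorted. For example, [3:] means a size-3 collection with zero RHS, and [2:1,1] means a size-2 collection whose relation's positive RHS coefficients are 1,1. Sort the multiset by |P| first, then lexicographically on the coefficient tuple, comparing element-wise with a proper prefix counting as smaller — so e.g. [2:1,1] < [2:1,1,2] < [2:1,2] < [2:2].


|primitive collections| = 10. Relations:

  P={1,2}:  v_{1} + v_{2} = 0  ⟹  sig = [2:]
  P={3,5}:  v_{3} + v_{5} = 0  ⟹  sig = [2:]
  P={4,6}:  v_{4} + v_{6} = 0  ⟹  sig = [2:]
  P={0,1}:  v_{0} + v_{1} = v_{5}  ⟹  sig = [2:1]
  P={0,3}:  v_{0} + v_{3} = v_{2}  ⟹  sig = [2:1]
  P={1,4}:  v_{1} + v_{4} = v_{7}  ⟹  sig = [2:1]
  P={2,5}:  v_{2} + v_{5} = v_{0}  ⟹  sig = [2:1]
  P={2,7}:  v_{2} + v_{7} = v_{4}  ⟹  sig = [2:1]
  P={6,7}:  v_{6} + v_{7} = v_{1}  ⟹  sig = [2:1]
  P={0,7}:  v_{0} + v_{7} = v_{4} + v_{5}  ⟹  sig = [2:1,1]

so the primitive-relation signature multiset is
    [2:]
    [2:]
    [2:]
    [2:1]
    [2:1]
    [2:1]
    [2:1]
    [2:1]
    [2:1]
    [2:1,1]


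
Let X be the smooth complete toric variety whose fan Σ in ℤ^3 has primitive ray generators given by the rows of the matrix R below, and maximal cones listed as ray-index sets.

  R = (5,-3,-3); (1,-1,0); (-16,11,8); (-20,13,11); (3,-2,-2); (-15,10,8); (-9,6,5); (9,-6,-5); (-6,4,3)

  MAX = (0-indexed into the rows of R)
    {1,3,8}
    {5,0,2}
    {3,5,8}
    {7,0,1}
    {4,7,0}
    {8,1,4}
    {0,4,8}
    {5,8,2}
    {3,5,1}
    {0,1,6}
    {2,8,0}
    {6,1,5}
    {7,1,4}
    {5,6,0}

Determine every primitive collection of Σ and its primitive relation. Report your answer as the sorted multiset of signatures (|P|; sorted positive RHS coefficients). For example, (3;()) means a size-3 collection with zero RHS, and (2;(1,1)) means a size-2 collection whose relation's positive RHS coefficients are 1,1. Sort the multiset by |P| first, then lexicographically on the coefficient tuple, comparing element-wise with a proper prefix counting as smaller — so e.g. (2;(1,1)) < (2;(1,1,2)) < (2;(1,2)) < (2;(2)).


20 minimal non-faces of Δ(Σ) (on 9 rays):

  {6,7}:  v_{6} + v_{7} = 0  →  sig = (2;())
  {0,3}:  v_{0} + v_{3} = v_{5}  →  sig = (2;(1))
  {1,2}:  v_{1} + v_{2} = v_{5}  →  sig = (2;(1))
  {4,6}:  v_{4} + v_{6} = v_{8}  →  sig = (2;(1))
  {5,7}:  v_{5} + v_{7} = v_{8}  →  sig = (2;(1))
  {6,8}:  v_{6} + v_{8} = v_{5}  →  sig = (2;(1))
  {7,8}:  v_{7} + v_{8} = v_{4}  →  sig = (2;(1))
  {2,3}:  v_{2} + v_{3} = 2·v_{5} + v_{8}  →  sig = (2;(1,2))
  {2,6}:  v_{2} + v_{6} = v_{0} + 2·v_{5}  →  sig = (2;(1,2))
  {2,7}:  v_{2} + v_{7} = v_{0} + 2·v_{8}  →  sig = (2;(1,2))
  {3,6}:  v_{3} + v_{6} = v_{1} + 2·v_{5}  →  sig = (2;(1,2))
  {3,7}:  v_{3} + v_{7} = v_{1} + 2·v_{8}  →  sig = (2;(1,2))
  {2,4}:  v_{2} + v_{4} = v_{0} + 3·v_{8}  →  sig = (2;(1,3))
  {3,4}:  v_{3} + v_{4} = v_{1} + 3·v_{8}  →  sig = (2;(1,3))
  {4,5}:  v_{4} + v_{5} = 2·v_{8}  →  sig = (2;(2))
  {0,1,8}:  v_{0} + v_{1} + v_{8} = 0  →  sig = (3;())
  {0,1,4}:  v_{0} + v_{1} + v_{4} = v_{7}  →  sig = (3;(1))
  {0,1,5}:  v_{0} + v_{1} + v_{5} = v_{6}  →  sig = (3;(1))
  {0,5,8}:  v_{0} + v_{5} + v_{8} = v_{2}  →  sig = (3;(1))
  {1,5,8}:  v_{1} + v_{5} + v_{8} = v_{3}  →  sig = (3;(1))

Signatures (|P|; sorted positive RHS coefficients), sorted:
    (2;())
    (2;(1))
    (2;(1))
    (2;(1))
    (2;(1))
    (2;(1))
    (2;(1))
    (2;(1,2))
    (2;(1,2))
    (2;(1,2))
    (2;(1,2))
    (2;(1,2))
    (2;(1,3))
    (2;(1,3))
    (2;(2))
    (3;())
    (3;(1))
    (3;(1))
    (3;(1))
    (3;(1))


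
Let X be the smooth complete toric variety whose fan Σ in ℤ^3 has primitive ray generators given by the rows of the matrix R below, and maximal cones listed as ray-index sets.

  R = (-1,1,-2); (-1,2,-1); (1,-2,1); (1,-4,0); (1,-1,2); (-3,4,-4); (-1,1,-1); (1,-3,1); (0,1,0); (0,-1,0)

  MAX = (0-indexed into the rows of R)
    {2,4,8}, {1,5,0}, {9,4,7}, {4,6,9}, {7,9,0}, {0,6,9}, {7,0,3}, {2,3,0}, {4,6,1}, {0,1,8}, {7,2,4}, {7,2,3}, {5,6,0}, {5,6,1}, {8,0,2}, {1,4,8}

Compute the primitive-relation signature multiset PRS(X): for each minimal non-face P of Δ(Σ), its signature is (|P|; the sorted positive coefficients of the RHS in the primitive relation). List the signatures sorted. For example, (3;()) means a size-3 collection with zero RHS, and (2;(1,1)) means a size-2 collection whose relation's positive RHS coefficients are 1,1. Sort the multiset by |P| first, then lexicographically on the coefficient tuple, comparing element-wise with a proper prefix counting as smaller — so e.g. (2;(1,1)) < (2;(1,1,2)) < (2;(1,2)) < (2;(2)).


Δ(Σ) — 10 vertices, 23 min non-faces:

  • {0,4}:  v_{0} + v_{4} = 0 ; sig = (2;())
  • {1,2}:  v_{1} + v_{2} = 0 ; sig = (2;())
  • {8,9}:  v_{8} + v_{9} = 0 ; sig = (2;())
  • {1,7}:  v_{1} + v_{7} = v_{9} ; sig = (2;(1))
  • {1,9}:  v_{1} + v_{9} = v_{6} ; sig = (2;(1))
  • {2,6}:  v_{2} + v_{6} = v_{9} ; sig = (2;(1))
  • {2,9}:  v_{2} + v_{9} = v_{7} ; sig = (2;(1))
  • {6,8}:  v_{6} + v_{8} = v_{1} ; sig = (2;(1))
  • {7,8}:  v_{7} + v_{8} = v_{2} ; sig = (2;(1))
  • {1,3}:  v_{1} + v_{3} = v_{0} + v_{7} ; sig = (2;(1,1))
  • {2,5}:  v_{2} + v_{5} = v_{0} + v_{6} ; sig = (2;(1,1))
  • {3,4}:  v_{3} + v_{4} = v_{2} + v_{7} ; sig = (2;(1,1))
  • {4,5}:  v_{4} + v_{5} = v_{1} + v_{6} ; sig = (2;(1,1))
  • {3,6}:  v_{3} + v_{6} = v_{0} + v_{7} + v_{9} ; sig = (2;(1,1,1))
  • {5,7}:  v_{5} + v_{7} = v_{0} + v_{6} + v_{9} ; sig = (2;(1,1,1))
  • {3,8}:  v_{3} + v_{8} = v_{0} + 2·v_{2} ; sig = (2;(1,2))
  • {3,9}:  v_{3} + v_{9} = v_{0} + 2·v_{7} ; sig = (2;(1,2))
  • {5,8}:  v_{5} + v_{8} = v_{0} + 2·v_{1} ; sig = (2;(1,2))
  • {5,9}:  v_{5} + v_{9} = v_{0} + 2·v_{6} ; sig = (2;(1,2))
  • {6,7}:  v_{6} + v_{7} = 2·v_{9} ; sig = (2;(2))
  • {3,5}:  v_{3} + v_{5} = 2·v_{0} + 2·v_{9} ; sig = (2;(2,2))
  • {0,1,6}:  v_{0} + v_{1} + v_{6} = v_{5} ; sig = (3;(1))
  • {0,2,7}:  v_{0} + v_{2} + v_{7} = v_{3} ; sig = (3;(1))

Signatures (|P|; sorted positive RHS coefficients), sorted:
    |P|=2: 21 collections, coeffs (), (), (), (1), (1), (1), (1), (1), (1), (1,1), (1,1), (1,1), (1,1), (1,1,1), (1,1,1), (1,2), (1,2), (1,2), (1,2), (2), (2,2)
    |P|=3: 2 collections, coeffs (1), (1)


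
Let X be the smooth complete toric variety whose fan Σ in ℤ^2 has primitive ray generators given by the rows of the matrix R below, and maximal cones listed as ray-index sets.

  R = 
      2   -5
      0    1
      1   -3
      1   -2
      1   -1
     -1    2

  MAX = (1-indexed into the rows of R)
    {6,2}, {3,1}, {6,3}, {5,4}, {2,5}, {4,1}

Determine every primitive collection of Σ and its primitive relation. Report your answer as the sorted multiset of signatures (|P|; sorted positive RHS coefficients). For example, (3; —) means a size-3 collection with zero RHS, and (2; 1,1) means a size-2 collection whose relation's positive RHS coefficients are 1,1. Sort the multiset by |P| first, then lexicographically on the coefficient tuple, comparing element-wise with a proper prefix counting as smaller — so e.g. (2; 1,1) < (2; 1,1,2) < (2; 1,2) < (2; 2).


The 9 primitive collections of Σ (r=6, n=2):

  P={4,6}:  v_{4} + v_{6} = 0  ⇒ sig = (2; —)
  P={1,6}:  v_{1} + v_{6} = v_{3}  ⇒ sig = (2; 1)
  P={2,3}:  v_{2} + v_{3} = v_{4}  ⇒ sig = (2; 1)
  P={2,4}:  v_{2} + v_{4} = v_{5}  ⇒ sig = (2; 1)
  P={3,4}:  v_{3} + v_{4} = v_{1}  ⇒ sig = (2; 1)
  P={5,6}:  v_{5} + v_{6} = v_{2}  ⇒ sig = (2; 1)
  P={1,2}:  v_{1} + v_{2} = 2·v_{4}  ⇒ sig = (2; 2)
  P={3,5}:  v_{3} + v_{5} = 2·v_{4}  ⇒ sig = (2; 2)
  P={1,5}:  v_{1} + v_{5} = 3·v_{4}  ⇒ sig = (2; 3)

Signatures (|P|; sorted positive RHS coefficients), sorted:
[(2; —), (2; 1), (2; 1), (2; 1), (2; 1), (2; 1), (2; 2), (2; 2), (2; 3)]


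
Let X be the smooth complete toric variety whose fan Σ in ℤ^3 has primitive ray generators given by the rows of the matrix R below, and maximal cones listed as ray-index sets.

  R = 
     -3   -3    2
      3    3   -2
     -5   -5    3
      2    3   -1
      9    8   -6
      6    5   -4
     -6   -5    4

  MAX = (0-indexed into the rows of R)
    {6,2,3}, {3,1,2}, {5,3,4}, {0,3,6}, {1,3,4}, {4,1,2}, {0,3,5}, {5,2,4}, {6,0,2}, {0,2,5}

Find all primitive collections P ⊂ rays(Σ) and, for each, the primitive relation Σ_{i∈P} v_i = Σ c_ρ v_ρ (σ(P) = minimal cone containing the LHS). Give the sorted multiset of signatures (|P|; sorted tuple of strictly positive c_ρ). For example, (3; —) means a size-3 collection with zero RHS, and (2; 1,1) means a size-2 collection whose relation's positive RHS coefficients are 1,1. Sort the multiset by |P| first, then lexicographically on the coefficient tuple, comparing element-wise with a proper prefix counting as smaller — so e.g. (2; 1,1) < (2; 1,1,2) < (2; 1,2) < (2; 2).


9 collections generate NE(X_Σ); each relation:

  P = {0,1}:  v_{0} + v_{1} = 0  →  sig = (2; —)
  P = {5,6}:  v_{5} + v_{6} = 0  →  sig = (2; —)
  P = {0,4}:  v_{0} + v_{4} = v_{5}  →  sig = (2; 1)
  P = {1,5}:  v_{1} + v_{5} = v_{4}  →  sig = (2; 1)
  P = {4,6}:  v_{4} + v_{6} = v_{1}  →  sig = (2; 1)
  P = {1,6}:  v_{1} + v_{6} = v_{2} + v_{3}  →  sig = (2; 1,1)
  P = {0,2,3}:  v_{0} + v_{2} + v_{3} = v_{6}  →  sig = (3; 1)
  P = {2,3,5}:  v_{2} + v_{3} + v_{5} = v_{1}  →  sig = (3; 1)
  P = {2,3,4}:  v_{2} + v_{3} + v_{4} = 2·v_{1}  →  sig = (3; 2)

Sorted signature multiset PRS(X):
{ (2; —) ×2,  (2; 1) ×3,  (2; 1,1),  (3; 1) ×2,  (3; 2) }


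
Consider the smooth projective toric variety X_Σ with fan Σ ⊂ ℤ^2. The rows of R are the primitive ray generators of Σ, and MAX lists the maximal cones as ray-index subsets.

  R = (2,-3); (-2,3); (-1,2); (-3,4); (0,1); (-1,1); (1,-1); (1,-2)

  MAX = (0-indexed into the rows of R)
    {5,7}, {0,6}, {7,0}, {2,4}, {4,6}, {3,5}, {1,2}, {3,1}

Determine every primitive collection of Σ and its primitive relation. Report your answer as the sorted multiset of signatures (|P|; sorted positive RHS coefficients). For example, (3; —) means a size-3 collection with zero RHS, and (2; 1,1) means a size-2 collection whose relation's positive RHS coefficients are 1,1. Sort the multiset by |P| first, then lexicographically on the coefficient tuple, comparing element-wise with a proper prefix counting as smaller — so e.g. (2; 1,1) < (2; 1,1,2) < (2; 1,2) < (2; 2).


Minimal non-faces — 20 found among 8 rays, 8 max cones:

  P = {0,1}:  v_{0} + v_{1} = 0 — sig = (2; —)
  P = {2,7}:  v_{2} + v_{7} = 0 — sig = (2; —)
  P = {5,6}:  v_{5} + v_{6} = 0 — sig = (2; —)
  P = {0,2}:  v_{0} + v_{2} = v_{6} — sig = (2; 1)
  P = {0,3}:  v_{0} + v_{3} = v_{5} — sig = (2; 1)
  P = {0,5}:  v_{0} + v_{5} = v_{7} — sig = (2; 1)
  P = {1,5}:  v_{1} + v_{5} = v_{3} — sig = (2; 1)
  P = {1,6}:  v_{1} + v_{6} = v_{2} — sig = (2; 1)
  P = {1,7}:  v_{1} + v_{7} = v_{5} — sig = (2; 1)
  P = {2,5}:  v_{2} + v_{5} = v_{1} — sig = (2; 1)
  P = {2,6}:  v_{2} + v_{6} = v_{4} — sig = (2; 1)
  P = {3,6}:  v_{3} + v_{6} = v_{1} — sig = (2; 1)
  P = {4,5}:  v_{4} + v_{5} = v_{2} — sig = (2; 1)
  P = {4,7}:  v_{4} + v_{7} = v_{6} — sig = (2; 1)
  P = {6,7}:  v_{6} + v_{7} = v_{0} — sig = (2; 1)
  P = {3,4}:  v_{3} + v_{4} = v_{1} + v_{2} — sig = (2; 1,1)
  P = {0,4}:  v_{0} + v_{4} = 2·v_{6} — sig = (2; 2)
  P = {1,4}:  v_{1} + v_{4} = 2·v_{2} — sig = (2; 2)
  P = {2,3}:  v_{2} + v_{3} = 2·v_{1} — sig = (2; 2)
  P = {3,7}:  v_{3} + v_{7} = 2·v_{5} — sig = (2; 2)

Signatures (|P|; sorted positive RHS coefficients), sorted:
    |P|=2: 20 collections, coeffs (), (), (), (1), (1), (1), (1), (1), (1), (1), (1), (1), (1), (1), (1), (1,1), (2), (2), (2), (2)


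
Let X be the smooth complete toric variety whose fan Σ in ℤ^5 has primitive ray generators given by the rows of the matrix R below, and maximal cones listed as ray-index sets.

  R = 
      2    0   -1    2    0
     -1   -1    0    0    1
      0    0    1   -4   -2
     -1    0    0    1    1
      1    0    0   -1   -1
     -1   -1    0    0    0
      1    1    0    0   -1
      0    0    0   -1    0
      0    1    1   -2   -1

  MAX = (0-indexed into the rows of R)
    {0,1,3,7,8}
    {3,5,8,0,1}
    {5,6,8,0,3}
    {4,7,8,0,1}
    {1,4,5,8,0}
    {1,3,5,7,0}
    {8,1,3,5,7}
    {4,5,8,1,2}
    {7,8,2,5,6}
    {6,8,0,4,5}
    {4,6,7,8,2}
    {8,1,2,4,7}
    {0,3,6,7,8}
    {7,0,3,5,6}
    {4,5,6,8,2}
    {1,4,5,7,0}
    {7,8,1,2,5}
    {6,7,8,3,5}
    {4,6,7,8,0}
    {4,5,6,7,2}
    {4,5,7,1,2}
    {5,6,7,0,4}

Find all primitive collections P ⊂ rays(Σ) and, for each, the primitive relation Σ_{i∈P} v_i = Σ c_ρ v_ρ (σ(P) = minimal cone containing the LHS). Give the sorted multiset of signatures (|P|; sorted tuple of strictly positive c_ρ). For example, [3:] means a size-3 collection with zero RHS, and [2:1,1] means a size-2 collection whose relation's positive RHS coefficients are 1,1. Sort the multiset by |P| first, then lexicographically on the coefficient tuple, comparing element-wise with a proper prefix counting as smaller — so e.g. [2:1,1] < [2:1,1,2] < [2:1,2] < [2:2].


6 collections generate NE(X_Σ); each relation:

  P={1,6}:  v_{1} + v_{6} = 0  so sig = [2:]
  P={3,4}:  v_{3} + v_{4} = 0  so sig = [2:]
  P={2,3}:  v_{2} + v_{3} = v_{5} + v_{7} + v_{8}  so sig = [2:1,1,1]
  P={0,2}:  v_{0} + v_{2} = 2·v_{4}  so sig = [2:2]
  P={0,5,7,8}:  v_{0} + v_{5} + v_{7} + v_{8} = v_{4}  so sig = [4:1]
  P={4,5,7,8}:  v_{4} + v_{5} + v_{7} + v_{8} = v_{2}  so sig = [4:1]

Signatures (|P|; sorted positive RHS coefficients), sorted:
[[2:], [2:], [2:1,1,1], [2:2], [4:1], [4:1]]


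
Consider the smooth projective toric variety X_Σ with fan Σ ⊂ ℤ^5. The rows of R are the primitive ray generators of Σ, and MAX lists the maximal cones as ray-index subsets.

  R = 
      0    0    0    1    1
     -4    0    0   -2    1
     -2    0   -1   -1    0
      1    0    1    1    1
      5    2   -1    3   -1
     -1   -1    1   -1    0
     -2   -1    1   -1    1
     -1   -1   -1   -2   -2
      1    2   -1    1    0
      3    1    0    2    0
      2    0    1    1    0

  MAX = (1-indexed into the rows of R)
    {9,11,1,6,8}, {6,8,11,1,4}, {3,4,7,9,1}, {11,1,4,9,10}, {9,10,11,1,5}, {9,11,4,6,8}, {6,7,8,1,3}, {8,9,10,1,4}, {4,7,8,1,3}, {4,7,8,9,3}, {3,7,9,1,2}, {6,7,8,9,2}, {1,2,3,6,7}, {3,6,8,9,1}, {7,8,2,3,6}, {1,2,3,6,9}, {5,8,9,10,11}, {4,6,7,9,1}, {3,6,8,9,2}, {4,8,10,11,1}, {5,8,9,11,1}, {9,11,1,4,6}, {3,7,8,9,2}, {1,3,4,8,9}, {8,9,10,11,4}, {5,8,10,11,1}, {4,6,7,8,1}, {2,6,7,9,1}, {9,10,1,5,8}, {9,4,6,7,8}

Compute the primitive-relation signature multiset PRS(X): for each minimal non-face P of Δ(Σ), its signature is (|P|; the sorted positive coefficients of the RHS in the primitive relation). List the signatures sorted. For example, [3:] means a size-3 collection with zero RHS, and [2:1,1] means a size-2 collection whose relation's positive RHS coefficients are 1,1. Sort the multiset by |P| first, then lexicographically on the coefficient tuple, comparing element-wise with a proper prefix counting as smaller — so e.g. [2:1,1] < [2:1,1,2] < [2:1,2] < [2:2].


The 20 primitive collections of Σ (r=11, n=5):

  P = {3,11}:  v_{3} + v_{11} = 0 — sig = [2:]
  P = {2,5}:  v_{2} + v_{5} = v_{9} — sig = [2:1]
  P = {5,7}:  v_{5} + v_{7} = v_{10} — sig = [2:1]
  P = {6,10}:  v_{6} + v_{10} = v_{11} — sig = [2:1]
  P = {7,10}:  v_{7} + v_{10} = v_{4} — sig = [2:1]
  P = {2,10}:  v_{2} + v_{10} = v_{7} + v_{9} — sig = [2:1,1]
  P = {7,11}:  v_{7} + v_{11} = v_{4} + v_{6} — sig = [2:1,1]
  P = {2,11}:  v_{2} + v_{11} = v_{6} + v_{7} + v_{9} — sig = [2:1,1,1]
  P = {3,5}:  v_{3} + v_{5} = v_{1} + v_{8} + v_{9} + v_{10} — sig = [2:1,1,1,1]
  P = {3,10}:  v_{3} + v_{10} = v_{1} + v_{4} + v_{8} + v_{9} — sig = [2:1,1,1,1]
  P = {5,6}:  v_{5} + v_{6} = v_{1} + v_{8} + v_{9} + 2·v_{11} — sig = [2:1,1,1,2]
  P = {2,4}:  v_{2} + v_{4} = 2·v_{7} + v_{9} — sig = [2:1,2]
  P = {4,5}:  v_{4} + v_{5} = 2·v_{10} — sig = [2:2]
  P = {3,4,6}:  v_{3} + v_{4} + v_{6} = v_{7} — sig = [3:1]
  P = {1,2,8}:  v_{1} + v_{2} + v_{8} = 2·v_{3} + v_{6} — sig = [3:1,2]
  P = {1,7,8,9}:  v_{1} + v_{7} + v_{8} + v_{9} = v_{3} — sig = [4:1]
  P = {3,6,7,9}:  v_{3} + v_{6} + v_{7} + v_{9} = v_{2} — sig = [4:1]
  P = {1,4,6,8,9}:  v_{1} + v_{4} + v_{6} + v_{8} + v_{9} = 0 — sig = [5:]
  P = {1,4,8,9,11}:  v_{1} + v_{4} + v_{8} + v_{9} + v_{11} = v_{10} — sig = [5:1]
  P = {1,8,9,10,11}:  v_{1} + v_{8} + v_{9} + v_{10} + v_{11} = v_{5} — sig = [5:1]

Signatures (|P|; sorted positive RHS coefficients), sorted:
    [2:]
    [2:1]
    [2:1]
    [2:1]
    [2:1]
    [2:1,1]
    [2:1,1]
    [2:1,1,1]
    [2:1,1,1,1]
    [2:1,1,1,1]
    [2:1,1,1,2]
    [2:1,2]
    [2:2]
    [3:1]
    [3:1,2]
    [4:1]
    [4:1]
    [5:]
    [5:1]
    [5:1]


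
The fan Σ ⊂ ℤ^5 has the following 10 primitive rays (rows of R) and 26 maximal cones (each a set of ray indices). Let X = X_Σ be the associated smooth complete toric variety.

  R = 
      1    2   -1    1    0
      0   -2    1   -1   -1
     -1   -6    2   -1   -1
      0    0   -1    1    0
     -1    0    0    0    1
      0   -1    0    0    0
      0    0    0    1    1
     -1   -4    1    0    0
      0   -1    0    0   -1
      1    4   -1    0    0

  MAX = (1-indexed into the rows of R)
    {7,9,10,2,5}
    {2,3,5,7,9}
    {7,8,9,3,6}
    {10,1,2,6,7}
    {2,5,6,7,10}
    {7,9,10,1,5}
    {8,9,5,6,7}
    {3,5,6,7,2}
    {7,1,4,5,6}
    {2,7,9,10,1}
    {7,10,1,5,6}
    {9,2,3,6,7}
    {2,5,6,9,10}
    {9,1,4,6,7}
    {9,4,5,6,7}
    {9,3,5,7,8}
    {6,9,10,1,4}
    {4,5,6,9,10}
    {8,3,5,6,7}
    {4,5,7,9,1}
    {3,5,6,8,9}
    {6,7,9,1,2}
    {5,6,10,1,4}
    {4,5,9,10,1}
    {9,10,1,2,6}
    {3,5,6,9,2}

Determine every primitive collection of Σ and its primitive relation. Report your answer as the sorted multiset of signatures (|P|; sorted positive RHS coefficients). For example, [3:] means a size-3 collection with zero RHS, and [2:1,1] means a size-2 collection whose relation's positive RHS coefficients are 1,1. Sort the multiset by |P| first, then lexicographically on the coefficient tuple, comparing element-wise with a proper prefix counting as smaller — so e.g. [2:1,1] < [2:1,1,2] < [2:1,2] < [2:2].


Δ(Σ) — 10 vertices, 14 min non-faces:

  P = {8,10}:  v_{8} + v_{10} = 0  so sig = [2:]
  P = {2,8}:  v_{2} + v_{8} = v_{3}  so sig = [2:1]
  P = {3,10}:  v_{3} + v_{10} = v_{2}  so sig = [2:1]
  P = {2,4}:  v_{2} + v_{4} = v_{6} + v_{9}  so sig = [2:1,1]
  P = {1,8}:  v_{1} + v_{8} = v_{6} + v_{7} + v_{9}  so sig = [2:1,1,1]
  P = {3,4}:  v_{3} + v_{4} = v_{6} + v_{8} + v_{9}  so sig = [2:1,1,1]
  P = {1,3}:  v_{1} + v_{3} = v_{2} + v_{6} + v_{7} + v_{9}  so sig = [2:1,1,1,1]
  P = {4,8}:  v_{4} + v_{8} = v_{5} + 2·v_{6} + v_{7} + 2·v_{9}  so sig = [2:1,1,2,2]
  P = {1,2,5}:  v_{1} + v_{2} + v_{5} = 0  so sig = [3:]
  P = {4,7,10}:  v_{4} + v_{7} + v_{10} = 2·v_{1} + v_{5}  so sig = [3:1,2]
  P = {1,5,6,9}:  v_{1} + v_{5} + v_{6} + v_{9} = v_{4}  so sig = [4:1]
  P = {6,7,9,10}:  v_{6} + v_{7} + v_{9} + v_{10} = v_{1}  so sig = [4:1]
  P = {2,5,6,7,9}:  v_{2} + v_{5} + v_{6} + v_{7} + v_{9} = v_{8}  so sig = [5:1]
  P = {3,5,6,7,9}:  v_{3} + v_{5} + v_{6} + v_{7} + v_{9} = 2·v_{8}  so sig = [5:2]

so the primitive-relation signature multiset is
[[2:], [2:1], [2:1], [2:1,1], [2:1,1,1], [2:1,1,1], [2:1,1,1,1], [2:1,1,2,2], [3:], [3:1,2], [4:1], [4:1], [5:1], [5:2]]


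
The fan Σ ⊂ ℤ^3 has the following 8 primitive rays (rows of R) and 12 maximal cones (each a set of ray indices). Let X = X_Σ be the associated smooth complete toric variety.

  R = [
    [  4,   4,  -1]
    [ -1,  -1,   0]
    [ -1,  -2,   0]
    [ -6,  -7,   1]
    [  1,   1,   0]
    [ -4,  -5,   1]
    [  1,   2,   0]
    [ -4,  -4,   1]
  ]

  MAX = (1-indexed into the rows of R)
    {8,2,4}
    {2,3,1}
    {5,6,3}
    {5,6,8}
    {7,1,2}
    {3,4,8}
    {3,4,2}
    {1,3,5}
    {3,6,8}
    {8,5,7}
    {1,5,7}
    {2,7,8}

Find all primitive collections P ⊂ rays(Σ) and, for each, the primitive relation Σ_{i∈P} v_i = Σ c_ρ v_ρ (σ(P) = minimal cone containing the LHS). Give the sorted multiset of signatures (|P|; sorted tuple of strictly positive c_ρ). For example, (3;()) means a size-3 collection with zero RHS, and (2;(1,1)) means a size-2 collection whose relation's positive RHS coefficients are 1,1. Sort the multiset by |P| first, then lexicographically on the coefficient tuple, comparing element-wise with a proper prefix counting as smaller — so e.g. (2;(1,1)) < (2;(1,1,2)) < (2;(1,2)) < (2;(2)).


|primitive collections| = 12. Relations:

  {1,8}:  v_{1} + v_{8} = 0  so sig = (2;())
  {2,5}:  v_{2} + v_{5} = 0  so sig = (2;())
  {3,7}:  v_{3} + v_{7} = 0  so sig = (2;())
  {1,4}:  v_{1} + v_{4} = v_{2} + v_{3}  so sig = (2;(1,1))
  {1,6}:  v_{1} + v_{6} = v_{3} + v_{5}  so sig = (2;(1,1))
  {2,6}:  v_{2} + v_{6} = v_{3} + v_{8}  so sig = (2;(1,1))
  {4,5}:  v_{4} + v_{5} = v_{3} + v_{8}  so sig = (2;(1,1))
  {4,7}:  v_{4} + v_{7} = v_{2} + v_{8}  so sig = (2;(1,1))
  {6,7}:  v_{6} + v_{7} = v_{5} + v_{8}  so sig = (2;(1,1))
  {4,6}:  v_{4} + v_{6} = 2·v_{3} + 2·v_{8}  so sig = (2;(2,2))
  {2,3,8}:  v_{2} + v_{3} + v_{8} = v_{4}  so sig = (3;(1))
  {3,5,8}:  v_{3} + v_{5} + v_{8} = v_{6}  so sig = (3;(1))

Hence PRS(X_Σ) =
[(2;()), (2;()), (2;()), (2;(1,1)), (2;(1,1)), (2;(1,1)), (2;(1,1)), (2;(1,1)), (2;(1,1)), (2;(2,2)), (3;(1)), (3;(1))]


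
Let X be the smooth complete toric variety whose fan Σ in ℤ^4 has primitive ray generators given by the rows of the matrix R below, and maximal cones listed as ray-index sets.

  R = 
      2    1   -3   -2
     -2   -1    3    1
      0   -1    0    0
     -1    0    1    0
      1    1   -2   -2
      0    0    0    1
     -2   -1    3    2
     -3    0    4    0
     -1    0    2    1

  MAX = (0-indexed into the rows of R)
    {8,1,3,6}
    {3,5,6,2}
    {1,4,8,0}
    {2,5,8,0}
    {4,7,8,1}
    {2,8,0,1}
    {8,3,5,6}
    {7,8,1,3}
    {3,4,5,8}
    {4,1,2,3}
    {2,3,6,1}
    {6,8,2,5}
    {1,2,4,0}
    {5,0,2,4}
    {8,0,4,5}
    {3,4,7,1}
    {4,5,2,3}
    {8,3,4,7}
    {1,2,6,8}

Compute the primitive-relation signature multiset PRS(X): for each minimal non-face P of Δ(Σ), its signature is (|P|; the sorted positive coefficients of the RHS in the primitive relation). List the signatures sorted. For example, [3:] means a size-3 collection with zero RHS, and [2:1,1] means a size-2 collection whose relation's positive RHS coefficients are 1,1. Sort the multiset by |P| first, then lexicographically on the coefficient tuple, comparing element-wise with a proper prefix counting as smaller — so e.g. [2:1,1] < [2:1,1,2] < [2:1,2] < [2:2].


Minimal non-faces — 11 found among 9 rays, 19 max cones:

  P = {0,6}:  v_{0} + v_{6} = 0  →  sig = [2:]
  P = {0,3}:  v_{0} + v_{3} = v_{4}  →  sig = [2:1]
  P = {1,5}:  v_{1} + v_{5} = v_{6}  →  sig = [2:1]
  P = {4,6}:  v_{4} + v_{6} = v_{3}  →  sig = [2:1]
  P = {0,7}:  v_{0} + v_{7} = v_{1} + 2·v_{4} + v_{8}  →  sig = [2:1,1,2]
  P = {6,7}:  v_{6} + v_{7} = v_{1} + 2·v_{3} + v_{8}  →  sig = [2:1,1,2]
  P = {2,7}:  v_{2} + v_{7} = 2·v_{1} + v_{4}  →  sig = [2:1,2]
  P = {5,7}:  v_{5} + v_{7} = 2·v_{3} + v_{8}  →  sig = [2:1,2]
  P = {2,3,8}:  v_{2} + v_{3} + v_{8} = v_{1}  →  sig = [3:1]
  P = {2,4,8}:  v_{2} + v_{4} + v_{8} = v_{0} + v_{1}  →  sig = [3:1,1]
  P = {1,3,4,8}:  v_{1} + v_{3} + v_{4} + v_{8} = v_{7}  →  sig = [4:1]

Hence PRS(X_Σ) =
    |P|=2: 8 collections, coeffs (), (1), (1), (1), (1,1,2), (1,1,2), (1,2), (1,2)
    |P|=3: 2 collections, coeffs (1), (1,1)
    |P|=4: 1 collection, coeffs (1)


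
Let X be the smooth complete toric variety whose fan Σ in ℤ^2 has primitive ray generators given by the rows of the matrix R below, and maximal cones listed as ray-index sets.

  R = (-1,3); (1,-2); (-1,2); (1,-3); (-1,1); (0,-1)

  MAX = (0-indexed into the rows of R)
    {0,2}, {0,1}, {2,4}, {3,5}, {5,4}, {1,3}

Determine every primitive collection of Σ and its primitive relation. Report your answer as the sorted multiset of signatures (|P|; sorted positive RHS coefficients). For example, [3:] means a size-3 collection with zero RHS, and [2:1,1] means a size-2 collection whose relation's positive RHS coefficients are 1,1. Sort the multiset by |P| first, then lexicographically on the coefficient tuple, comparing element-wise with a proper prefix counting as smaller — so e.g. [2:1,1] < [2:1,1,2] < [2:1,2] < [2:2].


9 minimal non-faces of Δ(Σ) (on 6 rays):

  {0,3}:  v_{0} + v_{3} = 0  ⟹  sig = [2:]
  {1,2}:  v_{1} + v_{2} = 0  ⟹  sig = [2:]
  {0,5}:  v_{0} + v_{5} = v_{2}  ⟹  sig = [2:1]
  {1,4}:  v_{1} + v_{4} = v_{5}  ⟹  sig = [2:1]
  {1,5}:  v_{1} + v_{5} = v_{3}  ⟹  sig = [2:1]
  {2,3}:  v_{2} + v_{3} = v_{5}  ⟹  sig = [2:1]
  {2,5}:  v_{2} + v_{5} = v_{4}  ⟹  sig = [2:1]
  {0,4}:  v_{0} + v_{4} = 2·v_{2}  ⟹  sig = [2:2]
  {3,4}:  v_{3} + v_{4} = 2·v_{5}  ⟹  sig = [2:2]

Hence PRS(X_Σ) =
[[2:], [2:], [2:1], [2:1], [2:1], [2:1], [2:1], [2:2], [2:2]]


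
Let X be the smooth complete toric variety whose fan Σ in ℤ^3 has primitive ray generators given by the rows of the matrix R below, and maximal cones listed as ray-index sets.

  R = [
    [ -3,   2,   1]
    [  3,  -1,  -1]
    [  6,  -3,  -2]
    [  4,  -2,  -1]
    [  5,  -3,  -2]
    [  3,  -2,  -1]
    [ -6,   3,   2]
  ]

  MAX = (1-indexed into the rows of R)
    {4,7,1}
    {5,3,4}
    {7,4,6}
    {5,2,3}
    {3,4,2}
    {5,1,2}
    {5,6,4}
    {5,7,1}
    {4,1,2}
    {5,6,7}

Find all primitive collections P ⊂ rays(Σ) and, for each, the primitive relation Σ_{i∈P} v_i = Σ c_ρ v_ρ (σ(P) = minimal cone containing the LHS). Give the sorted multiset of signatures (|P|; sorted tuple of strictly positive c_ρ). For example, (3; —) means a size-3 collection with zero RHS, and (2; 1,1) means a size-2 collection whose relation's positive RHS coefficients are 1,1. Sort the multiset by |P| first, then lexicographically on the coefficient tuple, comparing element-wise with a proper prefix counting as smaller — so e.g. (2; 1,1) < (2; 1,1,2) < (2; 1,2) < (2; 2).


|primitive collections| = 9. Relations:

  {1,6}:  v_{1} + v_{6} = 0  so sig = (2; —)
  {3,7}:  v_{3} + v_{7} = 0  so sig = (2; —)
  {1,3}:  v_{1} + v_{3} = v_{2}  so sig = (2; 1)
  {2,6}:  v_{2} + v_{6} = v_{3}  so sig = (2; 1)
  {2,7}:  v_{2} + v_{7} = v_{1}  so sig = (2; 1)
  {3,6}:  v_{3} + v_{6} = v_{4} + v_{5}  so sig = (2; 1,1)
  {1,4,5}:  v_{1} + v_{4} + v_{5} = v_{3}  so sig = (3; 1)
  {4,5,7}:  v_{4} + v_{5} + v_{7} = v_{6}  so sig = (3; 1)
  {2,4,5}:  v_{2} + v_{4} + v_{5} = 2·v_{3}  so sig = (3; 2)

Signatures (|P|; sorted positive RHS coefficients), sorted:
[(2; —), (2; —), (2; 1), (2; 1), (2; 1), (2; 1,1), (3; 1), (3; 1), (3; 2)]
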